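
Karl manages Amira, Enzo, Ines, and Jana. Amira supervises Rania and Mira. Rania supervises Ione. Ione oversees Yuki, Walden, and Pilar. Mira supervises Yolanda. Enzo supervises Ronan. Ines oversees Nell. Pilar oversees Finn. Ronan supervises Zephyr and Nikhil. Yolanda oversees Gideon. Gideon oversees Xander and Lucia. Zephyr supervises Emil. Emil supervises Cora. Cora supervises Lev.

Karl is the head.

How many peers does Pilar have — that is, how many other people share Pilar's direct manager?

Pilar reports to Ione. Ione's other direct reports are Yuki, Walden — 2 peers.

2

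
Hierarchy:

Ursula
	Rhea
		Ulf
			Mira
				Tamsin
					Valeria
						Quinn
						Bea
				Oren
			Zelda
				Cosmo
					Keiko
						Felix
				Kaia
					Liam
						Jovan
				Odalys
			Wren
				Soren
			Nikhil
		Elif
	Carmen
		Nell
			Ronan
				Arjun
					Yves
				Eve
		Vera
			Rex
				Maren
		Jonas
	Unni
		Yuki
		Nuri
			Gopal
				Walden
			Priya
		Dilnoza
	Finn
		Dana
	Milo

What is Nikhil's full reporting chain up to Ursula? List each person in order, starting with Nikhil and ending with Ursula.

Nikhil -> Ulf -> Rhea -> Ursula

Nikhil reports to Ulf. Ulf reports to Rhea. Rhea reports to Ursula. Ursula is at the top.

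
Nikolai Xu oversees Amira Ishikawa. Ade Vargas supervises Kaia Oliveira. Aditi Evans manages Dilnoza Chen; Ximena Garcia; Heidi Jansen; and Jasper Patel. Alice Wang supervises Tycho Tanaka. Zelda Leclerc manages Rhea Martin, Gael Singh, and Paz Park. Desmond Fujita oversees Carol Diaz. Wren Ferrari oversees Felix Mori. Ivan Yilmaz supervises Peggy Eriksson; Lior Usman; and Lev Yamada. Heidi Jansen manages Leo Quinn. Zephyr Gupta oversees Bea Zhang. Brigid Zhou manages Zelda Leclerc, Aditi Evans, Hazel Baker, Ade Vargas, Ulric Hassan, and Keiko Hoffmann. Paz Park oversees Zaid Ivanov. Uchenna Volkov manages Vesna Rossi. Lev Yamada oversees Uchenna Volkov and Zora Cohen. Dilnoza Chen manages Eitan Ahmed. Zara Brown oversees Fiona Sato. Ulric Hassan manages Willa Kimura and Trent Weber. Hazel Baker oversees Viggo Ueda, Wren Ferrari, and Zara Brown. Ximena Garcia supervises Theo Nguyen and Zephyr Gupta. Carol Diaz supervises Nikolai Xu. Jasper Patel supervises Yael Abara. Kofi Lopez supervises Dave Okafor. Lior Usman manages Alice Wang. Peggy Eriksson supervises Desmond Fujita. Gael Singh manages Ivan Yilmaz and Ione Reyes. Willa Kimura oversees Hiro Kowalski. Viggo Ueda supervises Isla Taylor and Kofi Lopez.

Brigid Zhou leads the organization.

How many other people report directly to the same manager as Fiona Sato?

0

Fiona Sato reports to Zara Brown, and Zara Brown has no other direct reports. Fiona Sato has 0 peers.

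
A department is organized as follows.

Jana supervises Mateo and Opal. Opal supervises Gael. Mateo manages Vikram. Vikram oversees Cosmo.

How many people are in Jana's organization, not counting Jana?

Jana directly manages Opal, Mateo. Under Opal: Gael (1). Under Mateo: Vikram, Cosmo (2). So Jana's organization is 2 direct reports plus everyone under them: 2 + 3 = 5.

5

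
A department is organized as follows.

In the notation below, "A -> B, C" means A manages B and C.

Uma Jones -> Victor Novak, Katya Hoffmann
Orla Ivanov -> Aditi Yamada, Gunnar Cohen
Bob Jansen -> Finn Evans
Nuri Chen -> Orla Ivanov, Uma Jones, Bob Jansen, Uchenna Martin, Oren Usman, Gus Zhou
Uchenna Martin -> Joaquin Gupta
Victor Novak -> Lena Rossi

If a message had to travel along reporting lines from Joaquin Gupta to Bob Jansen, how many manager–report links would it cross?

Joaquin Gupta is 2 levels below Nuri Chen, and Bob Jansen is 1 level below Nuri Chen (their lowest common manager). The shortest path runs up from Joaquin Gupta to Nuri Chen and back down to Bob Jansen: 2 + 1 = 3 links.

3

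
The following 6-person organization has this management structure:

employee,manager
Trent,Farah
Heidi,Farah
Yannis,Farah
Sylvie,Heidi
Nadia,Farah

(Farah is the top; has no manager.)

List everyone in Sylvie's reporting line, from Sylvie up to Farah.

Sylvie -> Heidi -> Farah

Sylvie reports to Heidi. Heidi reports to Farah. Farah is at the top.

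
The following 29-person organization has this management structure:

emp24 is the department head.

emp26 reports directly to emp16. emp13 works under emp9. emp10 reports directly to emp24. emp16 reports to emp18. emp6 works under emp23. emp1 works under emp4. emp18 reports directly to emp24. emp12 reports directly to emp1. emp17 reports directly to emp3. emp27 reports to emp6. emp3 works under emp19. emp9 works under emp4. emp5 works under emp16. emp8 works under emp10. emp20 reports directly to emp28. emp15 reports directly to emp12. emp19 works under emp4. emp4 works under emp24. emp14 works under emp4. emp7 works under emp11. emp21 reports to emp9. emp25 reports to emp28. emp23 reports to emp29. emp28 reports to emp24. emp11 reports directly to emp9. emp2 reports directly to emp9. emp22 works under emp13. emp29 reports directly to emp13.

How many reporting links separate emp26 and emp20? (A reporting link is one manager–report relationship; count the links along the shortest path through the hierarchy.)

emp26 is 3 levels below emp24, and emp20 is 2 levels below emp24 (their lowest common manager). The shortest path runs up from emp26 to emp24 and back down to emp20: 3 + 2 = 5 links.

5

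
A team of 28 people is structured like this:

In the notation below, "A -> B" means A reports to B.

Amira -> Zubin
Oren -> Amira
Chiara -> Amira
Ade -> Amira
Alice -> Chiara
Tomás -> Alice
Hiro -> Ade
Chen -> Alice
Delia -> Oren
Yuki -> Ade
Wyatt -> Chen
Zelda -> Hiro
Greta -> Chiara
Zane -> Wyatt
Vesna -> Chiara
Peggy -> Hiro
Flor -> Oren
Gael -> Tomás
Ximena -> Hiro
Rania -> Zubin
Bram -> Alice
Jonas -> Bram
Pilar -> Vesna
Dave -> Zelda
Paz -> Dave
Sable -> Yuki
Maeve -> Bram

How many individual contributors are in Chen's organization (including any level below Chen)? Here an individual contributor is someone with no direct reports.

1

The only person in Chen's organization with no one reporting to them is Zane. That is 1.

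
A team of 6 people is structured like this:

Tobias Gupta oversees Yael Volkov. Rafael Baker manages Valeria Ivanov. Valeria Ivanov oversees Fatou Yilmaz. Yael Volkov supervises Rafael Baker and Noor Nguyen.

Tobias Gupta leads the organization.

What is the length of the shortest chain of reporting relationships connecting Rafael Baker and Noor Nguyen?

2

Rafael Baker is 1 level below Yael Volkov, and Noor Nguyen is 1 level below Yael Volkov (their lowest common manager). The shortest path runs up from Rafael Baker to Yael Volkov and back down to Noor Nguyen: 1 + 1 = 2 links.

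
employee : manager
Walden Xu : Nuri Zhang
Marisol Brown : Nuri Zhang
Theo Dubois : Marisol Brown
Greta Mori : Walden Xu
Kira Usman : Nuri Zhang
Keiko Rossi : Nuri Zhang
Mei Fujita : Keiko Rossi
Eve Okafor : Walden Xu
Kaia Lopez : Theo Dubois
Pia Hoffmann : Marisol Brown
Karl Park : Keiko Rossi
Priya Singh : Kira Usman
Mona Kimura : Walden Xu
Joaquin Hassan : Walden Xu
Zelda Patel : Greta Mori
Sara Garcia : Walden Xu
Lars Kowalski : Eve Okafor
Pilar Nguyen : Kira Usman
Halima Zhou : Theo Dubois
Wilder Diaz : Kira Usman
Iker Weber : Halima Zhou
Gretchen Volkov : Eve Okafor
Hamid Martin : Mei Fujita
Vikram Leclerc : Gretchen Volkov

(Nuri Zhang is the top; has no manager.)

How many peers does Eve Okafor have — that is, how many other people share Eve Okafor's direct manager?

Eve Okafor reports to Walden Xu. Walden Xu's other direct reports are Greta Mori, Mona Kimura, Joaquin Hassan, Sara Garcia — 4 peers.

4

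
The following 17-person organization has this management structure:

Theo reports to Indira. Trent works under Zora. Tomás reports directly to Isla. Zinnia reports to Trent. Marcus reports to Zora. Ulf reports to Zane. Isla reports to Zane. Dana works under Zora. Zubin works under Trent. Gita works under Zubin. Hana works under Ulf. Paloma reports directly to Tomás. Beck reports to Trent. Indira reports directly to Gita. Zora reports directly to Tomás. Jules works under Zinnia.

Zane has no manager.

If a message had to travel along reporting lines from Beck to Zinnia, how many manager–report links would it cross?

Beck is 1 level below Trent, and Zinnia is 1 level below Trent (their lowest common manager). The shortest path runs up from Beck to Trent and back down to Zinnia: 1 + 1 = 2 links.

2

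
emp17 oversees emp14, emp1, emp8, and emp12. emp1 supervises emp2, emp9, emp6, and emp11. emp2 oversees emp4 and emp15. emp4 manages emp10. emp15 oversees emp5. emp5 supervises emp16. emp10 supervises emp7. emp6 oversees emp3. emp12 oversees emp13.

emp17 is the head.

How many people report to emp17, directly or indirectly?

emp17 directly manages emp14, emp1, emp8, emp12. emp14 has no reports. Under emp1: emp6, emp3, emp11, emp9, emp2, emp15, emp5, emp16, emp4, emp10, emp7 (11). emp8 has no reports. Under emp12: emp13 (1). So emp17's organization is 4 direct reports plus everyone under them: 1 + 12 + 1 + 2 = 16.

16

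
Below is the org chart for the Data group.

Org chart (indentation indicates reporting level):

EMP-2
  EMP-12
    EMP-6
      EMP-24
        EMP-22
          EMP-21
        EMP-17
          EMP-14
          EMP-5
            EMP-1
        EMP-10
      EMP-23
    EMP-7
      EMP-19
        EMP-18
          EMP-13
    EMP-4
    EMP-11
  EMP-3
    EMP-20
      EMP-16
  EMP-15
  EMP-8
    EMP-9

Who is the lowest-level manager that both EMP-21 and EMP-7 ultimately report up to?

EMP-12

EMP-21's chain of managers is EMP-22, EMP-24, EMP-6, EMP-12, EMP-2. EMP-7's chain of managers is EMP-12, EMP-2. The first manager that appears in both chains is EMP-12.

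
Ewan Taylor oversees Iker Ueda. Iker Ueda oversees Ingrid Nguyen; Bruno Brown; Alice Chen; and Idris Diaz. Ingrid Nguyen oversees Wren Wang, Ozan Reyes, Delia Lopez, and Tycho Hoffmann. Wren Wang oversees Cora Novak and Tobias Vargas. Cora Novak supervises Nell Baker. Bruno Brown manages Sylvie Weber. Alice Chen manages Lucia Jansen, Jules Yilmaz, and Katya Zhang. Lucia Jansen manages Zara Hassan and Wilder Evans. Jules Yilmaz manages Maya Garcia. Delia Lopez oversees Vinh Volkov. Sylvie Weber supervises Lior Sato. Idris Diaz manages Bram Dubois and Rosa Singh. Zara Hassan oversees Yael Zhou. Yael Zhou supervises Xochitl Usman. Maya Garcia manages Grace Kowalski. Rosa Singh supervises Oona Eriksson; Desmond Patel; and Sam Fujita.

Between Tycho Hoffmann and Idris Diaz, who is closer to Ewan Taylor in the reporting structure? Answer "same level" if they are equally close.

Idris Diaz

Tycho Hoffmann is 3 levels below Ewan Taylor; Idris Diaz is 2. Idris Diaz is higher.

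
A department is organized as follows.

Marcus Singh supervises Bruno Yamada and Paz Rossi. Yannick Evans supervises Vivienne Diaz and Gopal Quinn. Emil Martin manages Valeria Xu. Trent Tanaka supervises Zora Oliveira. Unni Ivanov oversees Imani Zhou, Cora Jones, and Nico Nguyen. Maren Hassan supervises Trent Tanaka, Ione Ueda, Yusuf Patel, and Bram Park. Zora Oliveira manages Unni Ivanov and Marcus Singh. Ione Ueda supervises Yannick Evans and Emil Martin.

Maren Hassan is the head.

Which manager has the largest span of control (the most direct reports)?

Direct-report counts: Maren Hassan has 4; Ione Ueda has 2; Emil Martin has 1; Yannick Evans has 2; Trent Tanaka has 1; Zora Oliveira has 2; Marcus Singh has 2; Unni Ivanov has 3. The largest is 4, held by Maren Hassan.

Maren Hassan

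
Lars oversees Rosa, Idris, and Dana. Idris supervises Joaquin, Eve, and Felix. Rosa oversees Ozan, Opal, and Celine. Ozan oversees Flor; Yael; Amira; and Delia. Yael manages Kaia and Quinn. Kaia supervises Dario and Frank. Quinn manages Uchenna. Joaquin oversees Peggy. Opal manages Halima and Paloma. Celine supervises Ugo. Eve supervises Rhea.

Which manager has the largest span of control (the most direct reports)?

Ozan

Direct-report counts: Lars has 3; Rosa has 3; Celine has 1; Opal has 2; Ozan has 4; Yael has 2; Quinn has 1; Kaia has 2; Idris has 3; Eve has 1; Joaquin has 1. The largest is 4, held by Ozan.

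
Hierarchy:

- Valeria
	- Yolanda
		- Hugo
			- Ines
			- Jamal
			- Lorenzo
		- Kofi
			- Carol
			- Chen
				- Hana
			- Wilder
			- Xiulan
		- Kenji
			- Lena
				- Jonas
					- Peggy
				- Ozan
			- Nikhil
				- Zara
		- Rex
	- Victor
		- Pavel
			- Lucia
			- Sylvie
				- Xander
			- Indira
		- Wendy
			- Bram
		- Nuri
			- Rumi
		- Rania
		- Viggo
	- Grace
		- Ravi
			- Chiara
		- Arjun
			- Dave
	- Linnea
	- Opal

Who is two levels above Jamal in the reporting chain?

Yolanda

Jamal reports to Hugo, and Hugo reports to Yolanda. So Jamal's skip-level manager is Yolanda.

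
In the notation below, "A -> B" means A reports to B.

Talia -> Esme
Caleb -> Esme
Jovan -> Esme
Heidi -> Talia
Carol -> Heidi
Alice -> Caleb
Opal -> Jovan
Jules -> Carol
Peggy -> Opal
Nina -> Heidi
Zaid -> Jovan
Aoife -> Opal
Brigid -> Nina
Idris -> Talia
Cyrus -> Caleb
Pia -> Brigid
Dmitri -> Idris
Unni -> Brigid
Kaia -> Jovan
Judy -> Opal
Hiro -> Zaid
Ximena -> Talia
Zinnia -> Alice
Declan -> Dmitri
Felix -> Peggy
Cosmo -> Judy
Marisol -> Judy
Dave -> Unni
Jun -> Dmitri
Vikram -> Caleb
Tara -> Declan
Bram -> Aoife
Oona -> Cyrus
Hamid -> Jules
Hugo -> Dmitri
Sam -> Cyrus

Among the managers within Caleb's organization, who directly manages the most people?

Direct-report counts within Caleb's organization: Caleb has 3; Cyrus has 2; Alice has 1. The largest is 3, held by Caleb.

Caleb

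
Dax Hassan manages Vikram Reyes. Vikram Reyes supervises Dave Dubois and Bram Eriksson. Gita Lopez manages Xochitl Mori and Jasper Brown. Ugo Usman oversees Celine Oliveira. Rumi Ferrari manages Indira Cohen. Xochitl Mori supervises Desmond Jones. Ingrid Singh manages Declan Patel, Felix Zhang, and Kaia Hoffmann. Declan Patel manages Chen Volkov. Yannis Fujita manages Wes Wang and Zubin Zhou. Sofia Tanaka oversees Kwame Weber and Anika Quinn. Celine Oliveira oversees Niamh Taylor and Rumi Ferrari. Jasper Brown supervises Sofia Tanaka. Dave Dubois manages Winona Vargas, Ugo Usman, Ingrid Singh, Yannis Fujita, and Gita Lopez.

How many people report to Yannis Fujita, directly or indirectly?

2

Yannis Fujita directly manages Wes Wang, Zubin Zhou. Wes Wang has no reports. Zubin Zhou has no reports. So Yannis Fujita's organization is 2 direct reports plus everyone under them: 1 + 1 = 2.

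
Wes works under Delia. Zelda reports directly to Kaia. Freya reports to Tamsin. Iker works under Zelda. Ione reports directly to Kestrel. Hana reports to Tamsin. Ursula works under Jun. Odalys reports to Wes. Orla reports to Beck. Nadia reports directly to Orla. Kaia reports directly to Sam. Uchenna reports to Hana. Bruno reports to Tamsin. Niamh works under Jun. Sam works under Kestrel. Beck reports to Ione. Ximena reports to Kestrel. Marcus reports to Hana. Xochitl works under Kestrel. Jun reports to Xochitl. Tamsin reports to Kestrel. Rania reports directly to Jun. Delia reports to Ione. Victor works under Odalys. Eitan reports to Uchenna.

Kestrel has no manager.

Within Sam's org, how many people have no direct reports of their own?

The only person in Sam's organization with no one reporting to them is Iker. That is 1.

1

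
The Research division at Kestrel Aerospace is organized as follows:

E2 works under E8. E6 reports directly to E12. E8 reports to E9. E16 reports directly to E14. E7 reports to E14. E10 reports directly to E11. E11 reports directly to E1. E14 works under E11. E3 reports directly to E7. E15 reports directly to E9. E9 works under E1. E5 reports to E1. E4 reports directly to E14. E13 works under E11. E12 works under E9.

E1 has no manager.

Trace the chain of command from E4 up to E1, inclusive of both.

E4 reports to E14. E14 reports to E11. E11 reports to E1. E1 is at the top.

E4 -> E14 -> E11 -> E1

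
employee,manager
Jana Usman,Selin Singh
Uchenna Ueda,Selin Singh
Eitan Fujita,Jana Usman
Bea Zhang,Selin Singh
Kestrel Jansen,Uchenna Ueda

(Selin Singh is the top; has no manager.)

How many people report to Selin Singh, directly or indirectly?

5

Selin Singh directly manages Bea Zhang, Uchenna Ueda, Jana Usman. Bea Zhang has no reports. Under Uchenna Ueda: Kestrel Jansen (1). Under Jana Usman: Eitan Fujita (1). So Selin Singh's organization is 3 direct reports plus everyone under them: 1 + 2 + 2 = 5.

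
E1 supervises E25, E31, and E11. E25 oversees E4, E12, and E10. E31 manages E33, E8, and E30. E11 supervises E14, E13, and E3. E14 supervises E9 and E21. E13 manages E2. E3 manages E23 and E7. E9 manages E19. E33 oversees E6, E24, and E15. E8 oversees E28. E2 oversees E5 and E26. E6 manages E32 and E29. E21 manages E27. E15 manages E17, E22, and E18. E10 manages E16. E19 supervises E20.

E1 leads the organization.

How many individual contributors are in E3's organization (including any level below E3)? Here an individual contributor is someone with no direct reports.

2

The people in E3's organization with no one reporting to them are E23, E7. That is 2.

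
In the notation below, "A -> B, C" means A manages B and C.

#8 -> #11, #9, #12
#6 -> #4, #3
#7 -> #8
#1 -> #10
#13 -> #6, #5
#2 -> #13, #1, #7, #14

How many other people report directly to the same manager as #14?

#14 reports to #2. #2's other direct reports are #13, #1, #7 — 3 peers.

3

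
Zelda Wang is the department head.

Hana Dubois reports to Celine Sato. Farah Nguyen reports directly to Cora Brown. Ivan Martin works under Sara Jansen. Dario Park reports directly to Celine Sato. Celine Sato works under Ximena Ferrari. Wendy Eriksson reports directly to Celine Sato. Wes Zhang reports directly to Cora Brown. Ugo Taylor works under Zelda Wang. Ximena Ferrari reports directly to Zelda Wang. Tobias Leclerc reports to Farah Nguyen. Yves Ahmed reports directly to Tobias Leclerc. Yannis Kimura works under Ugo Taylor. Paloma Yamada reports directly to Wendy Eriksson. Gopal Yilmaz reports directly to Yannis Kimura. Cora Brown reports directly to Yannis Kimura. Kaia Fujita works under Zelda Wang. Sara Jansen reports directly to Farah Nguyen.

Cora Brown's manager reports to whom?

Ugo Taylor

Cora Brown reports to Yannis Kimura, and Yannis Kimura reports to Ugo Taylor. So Cora Brown's skip-level manager is Ugo Taylor.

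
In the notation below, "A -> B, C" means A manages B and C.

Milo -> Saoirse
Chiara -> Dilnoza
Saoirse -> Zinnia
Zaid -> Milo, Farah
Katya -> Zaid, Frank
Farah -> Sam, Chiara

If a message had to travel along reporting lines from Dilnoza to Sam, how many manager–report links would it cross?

Dilnoza is 2 levels below Farah, and Sam is 1 level below Farah (their lowest common manager). The shortest path runs up from Dilnoza to Farah and back down to Sam: 2 + 1 = 3 links.

3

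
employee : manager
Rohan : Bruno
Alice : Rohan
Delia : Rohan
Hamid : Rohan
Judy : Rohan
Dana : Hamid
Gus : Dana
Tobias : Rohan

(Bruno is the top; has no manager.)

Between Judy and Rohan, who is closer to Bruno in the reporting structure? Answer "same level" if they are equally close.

Judy is 2 levels below Bruno; Rohan is 1. Rohan is higher.

Rohan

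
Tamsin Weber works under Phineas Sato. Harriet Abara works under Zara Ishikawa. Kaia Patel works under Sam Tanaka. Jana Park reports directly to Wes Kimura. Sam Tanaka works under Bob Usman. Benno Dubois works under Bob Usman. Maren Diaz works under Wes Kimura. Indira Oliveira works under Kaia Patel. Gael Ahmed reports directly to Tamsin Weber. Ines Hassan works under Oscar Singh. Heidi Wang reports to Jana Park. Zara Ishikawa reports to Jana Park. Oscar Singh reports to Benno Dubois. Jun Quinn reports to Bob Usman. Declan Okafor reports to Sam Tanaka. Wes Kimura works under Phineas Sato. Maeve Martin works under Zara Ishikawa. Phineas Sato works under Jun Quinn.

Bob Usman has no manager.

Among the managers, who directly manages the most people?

Bob Usman

Direct-report counts: Bob Usman has 3; Benno Dubois has 1; Oscar Singh has 1; Jun Quinn has 1; Phineas Sato has 2; Tamsin Weber has 1; Wes Kimura has 2; Jana Park has 2; Zara Ishikawa has 2; Sam Tanaka has 2; Kaia Patel has 1. The largest is 3, held by Bob Usman.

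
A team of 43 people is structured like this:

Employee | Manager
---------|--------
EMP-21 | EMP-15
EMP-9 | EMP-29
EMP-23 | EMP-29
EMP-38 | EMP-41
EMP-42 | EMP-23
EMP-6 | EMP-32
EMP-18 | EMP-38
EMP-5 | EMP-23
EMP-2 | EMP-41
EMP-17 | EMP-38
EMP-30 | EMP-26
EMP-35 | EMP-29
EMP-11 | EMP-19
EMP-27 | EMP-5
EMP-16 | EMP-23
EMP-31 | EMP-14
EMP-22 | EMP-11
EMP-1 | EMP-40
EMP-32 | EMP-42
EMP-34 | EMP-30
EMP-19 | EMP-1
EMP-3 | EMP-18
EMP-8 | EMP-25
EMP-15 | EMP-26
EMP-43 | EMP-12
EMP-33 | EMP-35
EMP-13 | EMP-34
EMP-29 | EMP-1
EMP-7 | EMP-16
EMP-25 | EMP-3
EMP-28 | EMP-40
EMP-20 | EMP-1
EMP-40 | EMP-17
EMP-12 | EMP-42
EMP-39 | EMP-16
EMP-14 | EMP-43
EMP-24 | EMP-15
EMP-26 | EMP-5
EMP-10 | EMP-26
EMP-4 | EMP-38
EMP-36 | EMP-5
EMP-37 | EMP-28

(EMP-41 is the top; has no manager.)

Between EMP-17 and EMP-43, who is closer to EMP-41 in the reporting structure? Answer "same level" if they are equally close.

EMP-17 is 2 levels below EMP-41; EMP-43 is 9. EMP-17 is higher.

EMP-17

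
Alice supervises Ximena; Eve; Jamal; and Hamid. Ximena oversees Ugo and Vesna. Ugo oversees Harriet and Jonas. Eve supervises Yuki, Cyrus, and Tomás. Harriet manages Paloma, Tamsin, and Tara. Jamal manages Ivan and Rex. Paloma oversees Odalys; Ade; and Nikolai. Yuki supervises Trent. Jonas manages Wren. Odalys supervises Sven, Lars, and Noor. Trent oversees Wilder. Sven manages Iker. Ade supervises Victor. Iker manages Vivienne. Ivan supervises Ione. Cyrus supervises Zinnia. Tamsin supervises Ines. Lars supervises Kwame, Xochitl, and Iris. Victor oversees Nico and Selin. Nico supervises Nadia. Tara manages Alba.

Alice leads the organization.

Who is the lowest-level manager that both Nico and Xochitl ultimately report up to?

Nico's chain of managers is Victor, Ade, Paloma, Harriet, Ugo, Ximena, Alice. Xochitl's chain of managers is Lars, Odalys, Paloma, Harriet, Ugo, Ximena, Alice. The first manager that appears in both chains is Paloma.

Paloma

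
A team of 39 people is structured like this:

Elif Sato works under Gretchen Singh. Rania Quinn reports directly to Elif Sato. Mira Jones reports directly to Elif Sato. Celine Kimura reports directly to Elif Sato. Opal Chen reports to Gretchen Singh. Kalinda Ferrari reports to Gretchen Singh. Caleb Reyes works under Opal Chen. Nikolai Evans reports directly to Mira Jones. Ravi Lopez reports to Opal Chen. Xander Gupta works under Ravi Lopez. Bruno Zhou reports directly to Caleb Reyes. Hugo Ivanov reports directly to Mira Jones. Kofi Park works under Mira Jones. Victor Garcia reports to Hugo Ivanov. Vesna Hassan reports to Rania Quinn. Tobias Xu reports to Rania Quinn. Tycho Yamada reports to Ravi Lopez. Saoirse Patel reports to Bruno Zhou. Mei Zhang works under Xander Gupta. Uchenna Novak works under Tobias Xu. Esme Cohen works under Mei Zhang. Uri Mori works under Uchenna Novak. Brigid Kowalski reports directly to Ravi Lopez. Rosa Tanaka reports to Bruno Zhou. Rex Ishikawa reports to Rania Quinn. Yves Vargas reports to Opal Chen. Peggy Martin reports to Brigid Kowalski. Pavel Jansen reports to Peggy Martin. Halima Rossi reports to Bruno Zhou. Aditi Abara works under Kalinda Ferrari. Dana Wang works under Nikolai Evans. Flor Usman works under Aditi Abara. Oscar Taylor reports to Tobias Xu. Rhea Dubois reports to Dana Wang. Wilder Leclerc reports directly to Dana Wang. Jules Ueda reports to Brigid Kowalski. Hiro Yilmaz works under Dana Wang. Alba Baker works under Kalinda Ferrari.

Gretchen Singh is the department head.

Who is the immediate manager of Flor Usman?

Flor Usman reports directly to Aditi Abara.

Aditi Abara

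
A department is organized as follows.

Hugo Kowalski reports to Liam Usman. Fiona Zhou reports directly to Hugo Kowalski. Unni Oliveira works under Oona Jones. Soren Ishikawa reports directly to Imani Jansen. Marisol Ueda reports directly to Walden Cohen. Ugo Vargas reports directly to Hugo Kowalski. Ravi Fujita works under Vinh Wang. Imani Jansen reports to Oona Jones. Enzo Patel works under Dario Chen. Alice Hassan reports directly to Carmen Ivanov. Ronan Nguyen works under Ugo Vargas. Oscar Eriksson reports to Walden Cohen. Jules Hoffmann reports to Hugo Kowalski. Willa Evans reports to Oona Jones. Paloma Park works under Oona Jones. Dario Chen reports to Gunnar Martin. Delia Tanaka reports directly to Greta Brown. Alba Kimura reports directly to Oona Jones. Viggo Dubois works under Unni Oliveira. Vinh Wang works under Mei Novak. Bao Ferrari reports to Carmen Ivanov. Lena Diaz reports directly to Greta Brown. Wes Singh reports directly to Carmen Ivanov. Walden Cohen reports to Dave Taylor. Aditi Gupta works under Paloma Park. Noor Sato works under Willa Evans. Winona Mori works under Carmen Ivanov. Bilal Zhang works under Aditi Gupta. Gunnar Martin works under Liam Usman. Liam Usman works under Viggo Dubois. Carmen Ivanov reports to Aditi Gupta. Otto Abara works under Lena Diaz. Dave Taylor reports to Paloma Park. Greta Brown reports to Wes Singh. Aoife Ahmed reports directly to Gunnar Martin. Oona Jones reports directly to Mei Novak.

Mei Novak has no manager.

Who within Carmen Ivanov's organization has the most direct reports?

Carmen Ivanov

Direct-report counts within Carmen Ivanov's organization: Carmen Ivanov has 4; Wes Singh has 1; Greta Brown has 2; Lena Diaz has 1. The largest is 4, held by Carmen Ivanov.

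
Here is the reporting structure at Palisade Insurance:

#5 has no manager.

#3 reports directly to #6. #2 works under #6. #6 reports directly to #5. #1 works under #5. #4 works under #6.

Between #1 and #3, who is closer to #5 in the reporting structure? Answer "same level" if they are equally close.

#1 is 1 level below #5; #3 is 2. #1 is higher.

#1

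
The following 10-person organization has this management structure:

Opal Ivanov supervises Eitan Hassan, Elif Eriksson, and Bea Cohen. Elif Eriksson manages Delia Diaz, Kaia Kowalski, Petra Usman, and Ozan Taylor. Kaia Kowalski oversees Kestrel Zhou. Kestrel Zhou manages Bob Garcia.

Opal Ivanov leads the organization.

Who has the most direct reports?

Direct-report counts: Opal Ivanov has 3; Elif Eriksson has 4; Kaia Kowalski has 1; Kestrel Zhou has 1. The largest is 4, held by Elif Eriksson.

Elif Eriksson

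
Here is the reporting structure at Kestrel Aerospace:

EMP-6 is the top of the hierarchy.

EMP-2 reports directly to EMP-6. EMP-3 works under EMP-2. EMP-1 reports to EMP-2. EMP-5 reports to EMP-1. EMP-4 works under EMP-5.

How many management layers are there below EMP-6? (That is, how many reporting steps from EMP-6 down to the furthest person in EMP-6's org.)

4

The longest chain under EMP-6 runs EMP-6 → EMP-2 → EMP-1 → EMP-5 → EMP-4, which is 4 levels below EMP-6.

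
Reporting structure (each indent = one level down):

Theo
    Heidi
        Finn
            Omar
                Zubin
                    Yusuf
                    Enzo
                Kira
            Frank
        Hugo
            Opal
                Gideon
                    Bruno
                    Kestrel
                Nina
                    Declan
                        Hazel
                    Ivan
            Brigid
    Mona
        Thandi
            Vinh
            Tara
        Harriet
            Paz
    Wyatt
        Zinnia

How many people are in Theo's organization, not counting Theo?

26

Theo directly manages Heidi, Mona, Wyatt. Under Heidi: Hugo, Brigid, Opal, Nina, Ivan, Declan, Hazel, Gideon, Kestrel, Bruno, Finn, Frank, Omar, Kira, Zubin, Enzo, Yusuf (17). Under Mona: Harriet, Paz, Thandi, Tara, Vinh (5). Under Wyatt: Zinnia (1). So Theo's organization is 3 direct reports plus everyone under them: 18 + 6 + 2 = 26.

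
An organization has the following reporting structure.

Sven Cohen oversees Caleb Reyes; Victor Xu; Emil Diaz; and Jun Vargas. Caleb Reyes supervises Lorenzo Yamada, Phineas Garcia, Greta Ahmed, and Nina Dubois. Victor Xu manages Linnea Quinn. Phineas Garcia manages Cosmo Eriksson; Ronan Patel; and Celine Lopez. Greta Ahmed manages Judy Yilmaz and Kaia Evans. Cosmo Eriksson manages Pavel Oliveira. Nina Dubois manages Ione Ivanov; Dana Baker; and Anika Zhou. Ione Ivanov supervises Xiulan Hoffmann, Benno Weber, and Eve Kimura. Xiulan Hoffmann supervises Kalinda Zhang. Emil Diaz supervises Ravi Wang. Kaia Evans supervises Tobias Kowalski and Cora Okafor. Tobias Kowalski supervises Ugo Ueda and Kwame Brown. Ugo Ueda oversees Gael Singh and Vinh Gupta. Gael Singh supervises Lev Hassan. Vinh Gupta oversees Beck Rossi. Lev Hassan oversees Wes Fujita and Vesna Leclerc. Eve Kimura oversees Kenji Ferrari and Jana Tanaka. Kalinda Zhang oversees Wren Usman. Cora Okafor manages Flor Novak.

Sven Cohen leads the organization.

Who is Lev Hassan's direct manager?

Lev Hassan reports directly to Gael Singh.

Gael Singh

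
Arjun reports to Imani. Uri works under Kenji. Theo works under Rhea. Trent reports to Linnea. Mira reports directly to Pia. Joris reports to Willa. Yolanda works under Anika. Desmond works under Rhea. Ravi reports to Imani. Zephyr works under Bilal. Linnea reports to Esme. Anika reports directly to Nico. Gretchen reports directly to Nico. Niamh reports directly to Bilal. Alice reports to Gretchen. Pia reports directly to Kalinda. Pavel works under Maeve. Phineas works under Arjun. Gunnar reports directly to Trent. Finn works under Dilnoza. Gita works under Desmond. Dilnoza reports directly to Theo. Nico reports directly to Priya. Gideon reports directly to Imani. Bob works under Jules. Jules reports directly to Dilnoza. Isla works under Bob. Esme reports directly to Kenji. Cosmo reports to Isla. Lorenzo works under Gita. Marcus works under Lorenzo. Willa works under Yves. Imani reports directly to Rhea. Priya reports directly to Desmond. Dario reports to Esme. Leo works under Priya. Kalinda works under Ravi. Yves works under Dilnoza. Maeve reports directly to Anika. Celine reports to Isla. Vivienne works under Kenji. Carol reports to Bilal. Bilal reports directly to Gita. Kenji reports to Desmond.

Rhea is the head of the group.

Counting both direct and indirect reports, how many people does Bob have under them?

Bob directly manages Isla. Under Isla: Cosmo, Celine (2). That's 3 in total.

3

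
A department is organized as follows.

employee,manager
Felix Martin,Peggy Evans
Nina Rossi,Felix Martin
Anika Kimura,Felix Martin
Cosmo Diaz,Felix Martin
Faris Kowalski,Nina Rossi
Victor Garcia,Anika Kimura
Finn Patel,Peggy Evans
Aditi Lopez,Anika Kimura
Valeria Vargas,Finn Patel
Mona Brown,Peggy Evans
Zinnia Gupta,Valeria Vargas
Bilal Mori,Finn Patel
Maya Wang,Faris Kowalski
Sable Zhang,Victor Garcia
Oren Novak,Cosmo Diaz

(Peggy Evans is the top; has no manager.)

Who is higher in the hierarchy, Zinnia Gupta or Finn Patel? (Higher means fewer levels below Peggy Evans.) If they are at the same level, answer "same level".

Finn Patel

Zinnia Gupta is 3 levels below Peggy Evans; Finn Patel is 1. Finn Patel is higher.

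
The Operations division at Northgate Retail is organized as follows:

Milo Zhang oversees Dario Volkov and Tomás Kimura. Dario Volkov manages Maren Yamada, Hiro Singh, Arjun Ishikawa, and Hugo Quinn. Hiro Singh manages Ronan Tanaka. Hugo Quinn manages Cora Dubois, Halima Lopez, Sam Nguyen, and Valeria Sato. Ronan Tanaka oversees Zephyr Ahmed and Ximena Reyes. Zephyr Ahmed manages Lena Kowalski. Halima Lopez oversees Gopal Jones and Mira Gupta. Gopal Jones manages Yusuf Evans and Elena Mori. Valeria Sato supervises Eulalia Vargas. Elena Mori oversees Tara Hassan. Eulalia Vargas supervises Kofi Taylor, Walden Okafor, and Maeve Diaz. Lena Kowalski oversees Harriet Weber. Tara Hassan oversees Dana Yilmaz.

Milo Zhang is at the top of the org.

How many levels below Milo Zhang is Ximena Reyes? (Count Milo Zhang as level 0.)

Chain from Ximena Reyes up to Milo Zhang: Ximena Reyes → Ronan Tanaka → Hiro Singh → Dario Volkov → Milo Zhang. That is 4 steps up, so Ximena Reyes is 4 levels below Milo Zhang.

4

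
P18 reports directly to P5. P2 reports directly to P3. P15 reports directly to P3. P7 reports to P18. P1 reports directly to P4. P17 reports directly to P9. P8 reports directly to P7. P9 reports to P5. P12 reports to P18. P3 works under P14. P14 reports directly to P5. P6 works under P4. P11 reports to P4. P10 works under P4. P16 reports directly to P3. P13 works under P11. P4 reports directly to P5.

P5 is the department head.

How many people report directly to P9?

1

P9 directly manages P17. That is 1 direct report.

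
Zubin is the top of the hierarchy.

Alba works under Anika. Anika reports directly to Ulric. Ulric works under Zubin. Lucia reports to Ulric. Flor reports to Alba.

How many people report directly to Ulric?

Ulric directly manages Anika, Lucia. That is 2 direct reports.

2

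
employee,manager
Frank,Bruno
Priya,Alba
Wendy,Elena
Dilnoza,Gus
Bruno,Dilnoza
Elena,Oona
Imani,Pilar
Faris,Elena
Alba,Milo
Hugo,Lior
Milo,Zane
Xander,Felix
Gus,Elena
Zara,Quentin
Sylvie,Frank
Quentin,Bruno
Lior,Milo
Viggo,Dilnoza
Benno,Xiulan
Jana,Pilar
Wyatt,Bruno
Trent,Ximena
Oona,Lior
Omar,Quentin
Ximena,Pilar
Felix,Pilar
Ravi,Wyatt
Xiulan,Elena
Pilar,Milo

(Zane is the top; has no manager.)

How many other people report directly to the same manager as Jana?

3

Jana reports to Pilar. Pilar's other direct reports are Ximena, Felix, Imani — 3 peers.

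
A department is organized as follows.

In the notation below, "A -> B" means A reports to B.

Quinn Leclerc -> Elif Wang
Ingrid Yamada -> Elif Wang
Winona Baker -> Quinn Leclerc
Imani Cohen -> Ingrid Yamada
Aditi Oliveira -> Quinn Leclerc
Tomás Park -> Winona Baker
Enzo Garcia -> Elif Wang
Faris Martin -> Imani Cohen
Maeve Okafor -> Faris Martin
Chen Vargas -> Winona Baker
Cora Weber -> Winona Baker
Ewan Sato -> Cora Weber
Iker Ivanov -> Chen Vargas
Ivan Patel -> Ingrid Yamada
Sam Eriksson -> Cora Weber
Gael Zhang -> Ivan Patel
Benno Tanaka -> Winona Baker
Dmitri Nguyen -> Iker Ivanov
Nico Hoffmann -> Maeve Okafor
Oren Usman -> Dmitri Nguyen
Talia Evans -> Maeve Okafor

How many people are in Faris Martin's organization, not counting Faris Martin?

3

Faris Martin directly manages Maeve Okafor. Under Maeve Okafor: Talia Evans, Nico Hoffmann (2). That's 3 in total.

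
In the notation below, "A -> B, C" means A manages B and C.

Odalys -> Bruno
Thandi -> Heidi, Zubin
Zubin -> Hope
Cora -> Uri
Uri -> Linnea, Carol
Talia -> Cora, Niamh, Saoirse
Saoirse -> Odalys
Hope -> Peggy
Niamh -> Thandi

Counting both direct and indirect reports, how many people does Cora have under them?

3

Cora directly manages Uri. Under Uri: Carol, Linnea (2). That's 3 in total.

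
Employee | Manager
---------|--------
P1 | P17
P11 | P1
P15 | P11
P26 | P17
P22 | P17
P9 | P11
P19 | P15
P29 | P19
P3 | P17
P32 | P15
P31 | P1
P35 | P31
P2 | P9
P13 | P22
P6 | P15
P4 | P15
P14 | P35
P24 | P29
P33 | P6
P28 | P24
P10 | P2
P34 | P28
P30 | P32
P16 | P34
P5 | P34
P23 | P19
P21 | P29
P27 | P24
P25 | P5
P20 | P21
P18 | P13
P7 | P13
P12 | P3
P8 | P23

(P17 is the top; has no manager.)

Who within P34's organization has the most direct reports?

Direct-report counts within P34's organization: P34 has 2; P5 has 1. The largest is 2, held by P34.

P34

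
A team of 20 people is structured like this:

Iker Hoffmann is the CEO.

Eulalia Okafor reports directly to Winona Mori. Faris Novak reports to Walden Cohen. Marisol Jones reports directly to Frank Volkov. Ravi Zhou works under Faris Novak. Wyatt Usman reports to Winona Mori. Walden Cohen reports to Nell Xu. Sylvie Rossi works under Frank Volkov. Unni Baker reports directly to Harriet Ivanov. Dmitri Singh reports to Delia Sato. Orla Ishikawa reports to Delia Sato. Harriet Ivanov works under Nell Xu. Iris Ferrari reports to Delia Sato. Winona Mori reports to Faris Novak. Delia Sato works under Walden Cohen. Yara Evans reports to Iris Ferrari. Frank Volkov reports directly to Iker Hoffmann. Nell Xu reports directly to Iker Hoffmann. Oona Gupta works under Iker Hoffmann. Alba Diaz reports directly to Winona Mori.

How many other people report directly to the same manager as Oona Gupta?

2

Oona Gupta reports to Iker Hoffmann. Iker Hoffmann's other direct reports are Nell Xu, Frank Volkov — 2 peers.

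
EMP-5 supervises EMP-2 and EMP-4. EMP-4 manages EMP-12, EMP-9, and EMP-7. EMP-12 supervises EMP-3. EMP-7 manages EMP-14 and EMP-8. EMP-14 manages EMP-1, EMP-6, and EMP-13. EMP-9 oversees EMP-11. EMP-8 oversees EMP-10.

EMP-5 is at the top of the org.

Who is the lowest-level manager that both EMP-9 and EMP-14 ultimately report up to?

EMP-9's chain of managers is EMP-4, EMP-5. EMP-14's chain of managers is EMP-7, EMP-4, EMP-5. The first manager that appears in both chains is EMP-4.

EMP-4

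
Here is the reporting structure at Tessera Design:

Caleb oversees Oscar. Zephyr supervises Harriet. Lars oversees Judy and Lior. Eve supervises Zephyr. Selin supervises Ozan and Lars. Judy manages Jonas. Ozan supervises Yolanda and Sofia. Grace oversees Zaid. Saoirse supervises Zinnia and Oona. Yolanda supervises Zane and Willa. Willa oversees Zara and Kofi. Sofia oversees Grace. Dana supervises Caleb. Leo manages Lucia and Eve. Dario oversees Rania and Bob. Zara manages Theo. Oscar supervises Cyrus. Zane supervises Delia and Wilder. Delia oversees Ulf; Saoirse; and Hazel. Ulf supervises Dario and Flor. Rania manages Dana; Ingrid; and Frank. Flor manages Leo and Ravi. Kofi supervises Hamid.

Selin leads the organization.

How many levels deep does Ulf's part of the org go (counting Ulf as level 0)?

6

The longest chain under Ulf runs Ulf → Dario → Rania → Dana → Caleb → Oscar → Cyrus, which is 6 levels below Ulf.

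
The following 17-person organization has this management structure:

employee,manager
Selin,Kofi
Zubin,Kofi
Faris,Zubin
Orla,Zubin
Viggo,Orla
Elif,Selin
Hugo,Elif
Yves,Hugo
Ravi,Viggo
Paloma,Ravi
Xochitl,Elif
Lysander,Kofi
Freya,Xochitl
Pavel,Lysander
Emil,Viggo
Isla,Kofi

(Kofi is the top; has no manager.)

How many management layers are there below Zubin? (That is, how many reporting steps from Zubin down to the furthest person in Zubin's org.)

4

The longest chain under Zubin runs Zubin → Orla → Viggo → Ravi → Paloma, which is 4 levels below Zubin.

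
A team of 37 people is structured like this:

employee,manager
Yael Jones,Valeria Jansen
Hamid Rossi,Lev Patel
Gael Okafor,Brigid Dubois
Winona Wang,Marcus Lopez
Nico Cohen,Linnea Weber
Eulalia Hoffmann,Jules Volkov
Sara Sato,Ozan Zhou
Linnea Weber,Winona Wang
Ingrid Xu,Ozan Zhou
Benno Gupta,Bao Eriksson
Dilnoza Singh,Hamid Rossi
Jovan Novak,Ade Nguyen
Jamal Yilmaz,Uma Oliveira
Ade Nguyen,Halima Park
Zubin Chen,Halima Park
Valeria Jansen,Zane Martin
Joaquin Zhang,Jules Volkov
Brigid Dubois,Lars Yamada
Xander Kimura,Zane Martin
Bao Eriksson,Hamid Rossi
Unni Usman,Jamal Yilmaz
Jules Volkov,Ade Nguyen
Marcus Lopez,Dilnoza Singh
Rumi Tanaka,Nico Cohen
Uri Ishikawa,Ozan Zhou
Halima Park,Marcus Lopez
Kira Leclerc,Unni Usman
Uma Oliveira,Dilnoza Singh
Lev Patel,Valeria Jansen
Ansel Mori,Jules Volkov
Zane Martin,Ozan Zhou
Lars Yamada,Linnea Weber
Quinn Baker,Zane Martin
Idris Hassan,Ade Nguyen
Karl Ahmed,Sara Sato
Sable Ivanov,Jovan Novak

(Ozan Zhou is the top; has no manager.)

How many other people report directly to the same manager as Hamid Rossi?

0

Hamid Rossi reports to Lev Patel, and Lev Patel has no other direct reports. Hamid Rossi has 0 peers.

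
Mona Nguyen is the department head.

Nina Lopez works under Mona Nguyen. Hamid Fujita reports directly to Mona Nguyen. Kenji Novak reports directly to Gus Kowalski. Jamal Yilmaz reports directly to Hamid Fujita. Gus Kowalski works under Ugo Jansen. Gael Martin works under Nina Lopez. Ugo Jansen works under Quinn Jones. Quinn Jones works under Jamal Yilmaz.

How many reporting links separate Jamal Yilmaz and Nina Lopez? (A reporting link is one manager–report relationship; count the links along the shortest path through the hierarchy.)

3

Jamal Yilmaz is 2 levels below Mona Nguyen, and Nina Lopez is 1 level below Mona Nguyen (their lowest common manager). The shortest path runs up from Jamal Yilmaz to Mona Nguyen and back down to Nina Lopez: 2 + 1 = 3 links.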